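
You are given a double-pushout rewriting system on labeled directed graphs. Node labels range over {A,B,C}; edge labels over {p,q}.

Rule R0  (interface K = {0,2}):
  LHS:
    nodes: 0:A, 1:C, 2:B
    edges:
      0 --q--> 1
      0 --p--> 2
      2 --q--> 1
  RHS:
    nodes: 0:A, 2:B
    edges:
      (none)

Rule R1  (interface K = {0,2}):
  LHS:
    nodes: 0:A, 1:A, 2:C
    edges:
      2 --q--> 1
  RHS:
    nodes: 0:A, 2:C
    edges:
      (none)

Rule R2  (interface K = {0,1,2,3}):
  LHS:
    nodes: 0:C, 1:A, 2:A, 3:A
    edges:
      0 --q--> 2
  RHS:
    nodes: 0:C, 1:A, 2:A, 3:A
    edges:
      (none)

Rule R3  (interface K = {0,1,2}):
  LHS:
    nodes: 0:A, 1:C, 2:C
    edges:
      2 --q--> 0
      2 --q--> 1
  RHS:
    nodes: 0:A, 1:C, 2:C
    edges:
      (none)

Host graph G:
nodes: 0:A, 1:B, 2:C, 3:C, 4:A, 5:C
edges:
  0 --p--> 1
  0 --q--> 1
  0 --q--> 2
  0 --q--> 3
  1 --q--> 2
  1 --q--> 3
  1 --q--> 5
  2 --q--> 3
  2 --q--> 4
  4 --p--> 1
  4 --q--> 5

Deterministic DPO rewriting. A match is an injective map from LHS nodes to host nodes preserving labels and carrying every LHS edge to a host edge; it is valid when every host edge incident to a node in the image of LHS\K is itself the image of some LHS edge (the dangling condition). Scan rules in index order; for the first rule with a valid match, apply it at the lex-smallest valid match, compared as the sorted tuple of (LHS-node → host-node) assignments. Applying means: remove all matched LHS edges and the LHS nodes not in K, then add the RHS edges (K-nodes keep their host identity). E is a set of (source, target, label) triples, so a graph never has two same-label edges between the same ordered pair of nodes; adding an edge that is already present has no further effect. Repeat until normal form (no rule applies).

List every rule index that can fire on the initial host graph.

Answer: [R0,R3]

Derivation:
R0: 1 valid match — {0↦4, 1↦5, 2↦1}
R1: no valid match — 1 raw match, all fail dangling condition
R2: no valid match — LHS pattern not found
R3: 1 valid match — {0↦4, 1↦3, 2↦2}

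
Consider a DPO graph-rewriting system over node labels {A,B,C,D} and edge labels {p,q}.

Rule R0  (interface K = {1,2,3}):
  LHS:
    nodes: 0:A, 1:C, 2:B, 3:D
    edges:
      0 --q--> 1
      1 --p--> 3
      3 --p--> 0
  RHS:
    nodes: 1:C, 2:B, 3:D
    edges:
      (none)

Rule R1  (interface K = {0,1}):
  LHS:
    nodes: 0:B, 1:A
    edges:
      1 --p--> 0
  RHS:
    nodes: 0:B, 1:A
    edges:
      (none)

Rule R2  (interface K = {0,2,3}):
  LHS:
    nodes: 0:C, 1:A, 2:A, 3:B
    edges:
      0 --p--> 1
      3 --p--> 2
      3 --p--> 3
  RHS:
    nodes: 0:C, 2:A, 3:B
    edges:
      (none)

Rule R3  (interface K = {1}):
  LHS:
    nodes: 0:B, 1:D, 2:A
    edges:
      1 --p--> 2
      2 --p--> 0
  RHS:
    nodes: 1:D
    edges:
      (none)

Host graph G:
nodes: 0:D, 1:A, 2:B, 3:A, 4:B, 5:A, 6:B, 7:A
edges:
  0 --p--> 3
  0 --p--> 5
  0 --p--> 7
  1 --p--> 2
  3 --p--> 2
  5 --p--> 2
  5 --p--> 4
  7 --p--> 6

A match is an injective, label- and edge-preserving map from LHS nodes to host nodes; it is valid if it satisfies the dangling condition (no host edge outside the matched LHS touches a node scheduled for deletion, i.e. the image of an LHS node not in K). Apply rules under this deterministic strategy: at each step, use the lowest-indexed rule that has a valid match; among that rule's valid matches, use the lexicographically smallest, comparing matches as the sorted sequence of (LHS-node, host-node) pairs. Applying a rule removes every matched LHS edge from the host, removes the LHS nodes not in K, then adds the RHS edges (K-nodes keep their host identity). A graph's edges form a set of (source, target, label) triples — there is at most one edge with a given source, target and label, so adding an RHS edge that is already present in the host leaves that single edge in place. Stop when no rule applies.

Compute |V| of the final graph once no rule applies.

[0] host  ⇒  8 nodes, 8 edges  {0-p->3 0-p->5 0-p->7 1-p->2 3-p->2 5-p->2 5-p->4 7-p->6}
[1] R1 @ {0↦2, 1↦1}  ⇒  8 nodes, 7 edges  {0-p->3 0-p->5 0-p->7 3-p->2 5-p->2 5-p->4 7-p->6}
[2] R1 @ {0↦2, 1↦3}  ⇒  8 nodes, 6 edges  {0-p->3 0-p->5 0-p->7 5-p->2 5-p->4 7-p->6}
[3] R1 @ {0↦2, 1↦5}  ⇒  8 nodes, 5 edges  {0-p->3 0-p->5 0-p->7 5-p->4 7-p->6}
[4] R1 @ {0↦4, 1↦5}  ⇒  8 nodes, 4 edges  {0-p->3 0-p->5 0-p->7 7-p->6}
[5] R1 @ {0↦6, 1↦7}  ⇒  8 nodes, 3 edges  {0-p->3 0-p->5 0-p->7}
final graph: no rule applies after step 5
NF nodes: {0:D, 1:A, 2:B, 3:A, 4:B, 5:A, 6:B, 7:A}

Answer: 8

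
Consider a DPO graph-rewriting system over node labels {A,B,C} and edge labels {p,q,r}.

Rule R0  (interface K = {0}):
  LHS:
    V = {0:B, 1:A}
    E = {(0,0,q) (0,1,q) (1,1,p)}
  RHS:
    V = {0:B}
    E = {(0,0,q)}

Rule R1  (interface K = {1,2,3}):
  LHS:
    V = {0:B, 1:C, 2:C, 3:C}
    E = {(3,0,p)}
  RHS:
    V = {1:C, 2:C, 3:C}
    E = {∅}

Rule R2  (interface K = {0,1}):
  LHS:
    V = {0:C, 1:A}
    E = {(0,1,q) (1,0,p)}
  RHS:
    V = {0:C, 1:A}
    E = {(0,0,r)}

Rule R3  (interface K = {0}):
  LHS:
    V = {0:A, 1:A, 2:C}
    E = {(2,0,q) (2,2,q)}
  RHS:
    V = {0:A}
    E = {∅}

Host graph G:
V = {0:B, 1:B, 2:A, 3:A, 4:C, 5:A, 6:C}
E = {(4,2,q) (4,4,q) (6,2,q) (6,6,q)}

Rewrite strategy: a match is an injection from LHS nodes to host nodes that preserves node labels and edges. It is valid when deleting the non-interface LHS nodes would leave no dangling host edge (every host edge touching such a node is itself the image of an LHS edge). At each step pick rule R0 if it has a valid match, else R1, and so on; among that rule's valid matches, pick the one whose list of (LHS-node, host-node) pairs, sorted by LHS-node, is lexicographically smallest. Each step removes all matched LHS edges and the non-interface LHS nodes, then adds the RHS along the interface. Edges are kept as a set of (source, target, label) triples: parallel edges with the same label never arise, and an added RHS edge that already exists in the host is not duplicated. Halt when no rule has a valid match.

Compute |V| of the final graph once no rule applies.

[0] host  ⇒  7 nodes, 4 edges  {4-q->2 4-q->4 6-q->2 6-q->6}
[1] R3 @ {0↦2, 1↦3, 2↦4}  ⇒  5 nodes, 2 edges  {6-q->2 6-q->6}
[2] R3 @ {0↦2, 1↦5, 2↦6}  ⇒  3 nodes, 0 edges  {∅}
final graph: no rule applies after step 2
NF nodes: {0:B, 1:B, 2:A}

Answer: 3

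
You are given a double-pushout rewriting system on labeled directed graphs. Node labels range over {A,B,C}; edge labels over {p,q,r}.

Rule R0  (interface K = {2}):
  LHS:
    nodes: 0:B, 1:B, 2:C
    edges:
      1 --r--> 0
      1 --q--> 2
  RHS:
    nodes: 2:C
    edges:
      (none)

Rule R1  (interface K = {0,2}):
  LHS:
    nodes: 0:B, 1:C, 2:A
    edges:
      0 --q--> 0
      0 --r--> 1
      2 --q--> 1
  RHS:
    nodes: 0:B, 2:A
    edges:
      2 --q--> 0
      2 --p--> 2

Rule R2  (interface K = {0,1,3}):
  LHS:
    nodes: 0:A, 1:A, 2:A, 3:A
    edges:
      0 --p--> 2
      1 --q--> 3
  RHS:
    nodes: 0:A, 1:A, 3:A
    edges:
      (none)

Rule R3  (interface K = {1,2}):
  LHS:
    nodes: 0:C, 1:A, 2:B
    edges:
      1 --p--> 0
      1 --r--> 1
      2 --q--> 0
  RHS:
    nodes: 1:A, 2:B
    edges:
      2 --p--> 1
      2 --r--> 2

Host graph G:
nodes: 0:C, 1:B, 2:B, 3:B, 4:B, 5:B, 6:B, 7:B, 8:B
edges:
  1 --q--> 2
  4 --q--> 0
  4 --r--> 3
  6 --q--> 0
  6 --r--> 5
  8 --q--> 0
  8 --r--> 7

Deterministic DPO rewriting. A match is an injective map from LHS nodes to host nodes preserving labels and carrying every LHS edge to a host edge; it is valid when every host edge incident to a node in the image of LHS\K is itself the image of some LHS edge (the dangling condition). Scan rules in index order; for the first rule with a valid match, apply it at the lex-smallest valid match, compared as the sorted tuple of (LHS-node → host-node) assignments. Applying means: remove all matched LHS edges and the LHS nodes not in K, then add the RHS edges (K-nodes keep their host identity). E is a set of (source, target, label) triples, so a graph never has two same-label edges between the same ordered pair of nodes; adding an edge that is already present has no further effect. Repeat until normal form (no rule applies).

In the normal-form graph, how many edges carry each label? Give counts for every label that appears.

Answer: q:1

Steps:
start.  V:9 E:7  edges: 1-q->2 4-q->0 4-r->3 6-q->0 6-r->5 8-q->0 8-r->7
1. fire R0 via {0↦3, 1↦4, 2↦0}  →  V:7 E:5  edges: 1-q->2 6-q->0 6-r->5 8-q->0 8-r->7
2. fire R0 via {0↦5, 1↦6, 2↦0}  →  V:5 E:3  edges: 1-q->2 8-q->0 8-r->7
3. fire R0 via {0↦7, 1↦8, 2↦0}  →  V:3 E:1  edges: 1-q->2
halt: no rule applies after step 3
NF edges: [(1, 2, 'q')]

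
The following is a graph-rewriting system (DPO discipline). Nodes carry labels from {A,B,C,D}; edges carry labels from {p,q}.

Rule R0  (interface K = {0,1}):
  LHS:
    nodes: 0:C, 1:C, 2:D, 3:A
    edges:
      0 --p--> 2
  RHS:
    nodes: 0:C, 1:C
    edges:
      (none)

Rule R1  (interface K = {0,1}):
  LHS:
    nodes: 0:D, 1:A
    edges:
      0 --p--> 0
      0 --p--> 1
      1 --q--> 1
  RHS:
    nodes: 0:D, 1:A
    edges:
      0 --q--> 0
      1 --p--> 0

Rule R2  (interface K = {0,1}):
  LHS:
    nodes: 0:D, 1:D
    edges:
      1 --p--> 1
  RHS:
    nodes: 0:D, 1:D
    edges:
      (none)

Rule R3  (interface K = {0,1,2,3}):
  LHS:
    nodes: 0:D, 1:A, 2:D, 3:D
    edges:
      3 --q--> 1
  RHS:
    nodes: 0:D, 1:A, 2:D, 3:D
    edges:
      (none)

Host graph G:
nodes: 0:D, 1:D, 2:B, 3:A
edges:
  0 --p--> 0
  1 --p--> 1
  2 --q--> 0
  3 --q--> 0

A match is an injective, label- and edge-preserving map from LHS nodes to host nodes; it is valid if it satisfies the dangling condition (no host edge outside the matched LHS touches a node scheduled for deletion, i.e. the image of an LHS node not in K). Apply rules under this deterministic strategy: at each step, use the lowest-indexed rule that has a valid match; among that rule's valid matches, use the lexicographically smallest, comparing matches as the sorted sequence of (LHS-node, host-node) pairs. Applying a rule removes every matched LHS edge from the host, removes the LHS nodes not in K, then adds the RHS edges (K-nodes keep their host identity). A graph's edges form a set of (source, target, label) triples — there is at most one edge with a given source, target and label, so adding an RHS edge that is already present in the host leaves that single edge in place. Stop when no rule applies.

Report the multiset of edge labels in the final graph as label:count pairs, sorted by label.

Answer: q:2

Rewrite trace:
[0] host  ⇒  4 nodes, 4 edges  {0-p->0 1-p->1 2-q->0 3-q->0}
[1] R2 @ {0↦0, 1↦1}  ⇒  4 nodes, 3 edges  {0-p->0 2-q->0 3-q->0}
[2] R2 @ {0↦1, 1↦0}  ⇒  4 nodes, 2 edges  {2-q->0 3-q->0}
final graph: no rule applies after step 2
NF edges: [(2, 0, 'q'), (3, 0, 'q')]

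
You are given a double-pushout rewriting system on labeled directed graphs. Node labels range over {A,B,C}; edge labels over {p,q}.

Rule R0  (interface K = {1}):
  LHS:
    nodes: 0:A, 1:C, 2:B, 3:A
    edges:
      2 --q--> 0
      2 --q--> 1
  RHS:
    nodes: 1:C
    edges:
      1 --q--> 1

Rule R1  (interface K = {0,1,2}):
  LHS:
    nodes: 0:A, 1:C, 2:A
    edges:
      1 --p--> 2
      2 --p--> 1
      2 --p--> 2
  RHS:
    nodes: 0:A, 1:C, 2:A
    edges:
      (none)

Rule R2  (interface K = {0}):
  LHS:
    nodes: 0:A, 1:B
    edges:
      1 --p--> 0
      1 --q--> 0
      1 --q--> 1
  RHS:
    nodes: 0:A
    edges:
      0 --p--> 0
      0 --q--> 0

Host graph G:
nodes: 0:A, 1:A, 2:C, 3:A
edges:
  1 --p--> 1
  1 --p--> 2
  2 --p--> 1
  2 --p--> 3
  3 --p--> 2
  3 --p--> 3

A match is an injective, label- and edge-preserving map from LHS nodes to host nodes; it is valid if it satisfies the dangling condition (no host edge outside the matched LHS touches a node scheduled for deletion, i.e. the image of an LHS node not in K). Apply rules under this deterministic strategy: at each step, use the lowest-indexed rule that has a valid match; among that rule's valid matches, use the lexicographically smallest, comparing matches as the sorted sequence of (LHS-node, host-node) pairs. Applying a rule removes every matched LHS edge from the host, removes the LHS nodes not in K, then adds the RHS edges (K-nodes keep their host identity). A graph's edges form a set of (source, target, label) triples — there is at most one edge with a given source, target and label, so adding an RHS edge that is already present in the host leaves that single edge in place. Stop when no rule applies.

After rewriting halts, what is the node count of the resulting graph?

Answer: 4

Steps:
initial: |V|=4 |E|=6  E = 1-p->1 1-p->2 2-p->1 2-p->3 3-p->2 3-p->3
step 1: apply R1 at {0↦0, 1↦2, 2↦1}  → |V|=4 |E|=3  E = 2-p->3 3-p->2 3-p->3
step 2: apply R1 at {0↦0, 1↦2, 2↦3}  → |V|=4 |E|=0  E = ∅
halt: no rule applies after step 2
NF nodes: {0:A, 1:A, 2:C, 3:A}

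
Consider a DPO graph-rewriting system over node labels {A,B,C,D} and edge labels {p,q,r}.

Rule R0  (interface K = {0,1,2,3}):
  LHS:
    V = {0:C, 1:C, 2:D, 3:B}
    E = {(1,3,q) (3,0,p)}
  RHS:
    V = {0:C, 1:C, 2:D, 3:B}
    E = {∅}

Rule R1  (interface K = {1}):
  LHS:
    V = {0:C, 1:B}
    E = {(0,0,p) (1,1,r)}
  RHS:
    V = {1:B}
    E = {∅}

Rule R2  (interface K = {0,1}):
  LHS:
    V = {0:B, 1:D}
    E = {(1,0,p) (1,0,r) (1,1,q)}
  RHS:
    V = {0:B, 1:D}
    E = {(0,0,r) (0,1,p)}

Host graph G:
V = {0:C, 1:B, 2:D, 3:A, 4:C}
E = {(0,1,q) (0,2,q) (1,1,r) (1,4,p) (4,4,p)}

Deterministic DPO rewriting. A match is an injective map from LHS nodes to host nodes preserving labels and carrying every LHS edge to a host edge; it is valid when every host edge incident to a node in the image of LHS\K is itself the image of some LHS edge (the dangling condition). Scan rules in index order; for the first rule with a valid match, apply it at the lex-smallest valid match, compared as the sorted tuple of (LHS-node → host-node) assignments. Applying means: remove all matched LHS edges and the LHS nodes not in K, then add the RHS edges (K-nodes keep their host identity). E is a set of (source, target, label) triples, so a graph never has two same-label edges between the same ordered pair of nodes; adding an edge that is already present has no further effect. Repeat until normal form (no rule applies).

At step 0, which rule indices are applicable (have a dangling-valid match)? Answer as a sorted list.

Answer: [R0]

Derivation:
R0: 1 valid match — {0↦4, 1↦0, 2↦2, 3↦1}
R1: no valid match — 1 raw match, all fail dangling condition
R2: no valid match — LHS pattern not found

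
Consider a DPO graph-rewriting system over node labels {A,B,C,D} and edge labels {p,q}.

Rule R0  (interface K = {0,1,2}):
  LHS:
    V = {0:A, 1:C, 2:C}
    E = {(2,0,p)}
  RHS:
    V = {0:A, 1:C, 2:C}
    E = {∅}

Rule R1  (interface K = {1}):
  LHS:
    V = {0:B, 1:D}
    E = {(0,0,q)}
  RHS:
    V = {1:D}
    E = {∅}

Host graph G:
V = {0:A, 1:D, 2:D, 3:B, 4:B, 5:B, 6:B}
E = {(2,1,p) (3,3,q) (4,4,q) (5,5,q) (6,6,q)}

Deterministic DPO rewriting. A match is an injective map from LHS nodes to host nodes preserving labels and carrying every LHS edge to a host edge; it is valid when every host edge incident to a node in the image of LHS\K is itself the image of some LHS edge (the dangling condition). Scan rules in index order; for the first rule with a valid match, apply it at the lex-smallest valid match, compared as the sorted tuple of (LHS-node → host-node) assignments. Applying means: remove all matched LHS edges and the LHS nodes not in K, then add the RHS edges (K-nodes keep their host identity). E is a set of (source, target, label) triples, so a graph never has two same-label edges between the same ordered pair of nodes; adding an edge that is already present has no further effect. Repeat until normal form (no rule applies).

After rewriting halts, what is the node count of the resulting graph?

Answer: 3

Rewrite trace:
initial: |V|=7 |E|=5  E = 2-p->1 3-q->3 4-q->4 5-q->5 6-q->6
step 1: apply R1 at {0↦3, 1↦1}  → |V|=6 |E|=4  E = 2-p->1 4-q->4 5-q->5 6-q->6
step 2: apply R1 at {0↦4, 1↦1}  → |V|=5 |E|=3  E = 2-p->1 5-q->5 6-q->6
step 3: apply R1 at {0↦5, 1↦1}  → |V|=4 |E|=2  E = 2-p->1 6-q->6
step 4: apply R1 at {0↦6, 1↦1}  → |V|=3 |E|=1  E = 2-p->1
normal form: no rule applies after step 4
NF nodes: {0:A, 1:D, 2:D}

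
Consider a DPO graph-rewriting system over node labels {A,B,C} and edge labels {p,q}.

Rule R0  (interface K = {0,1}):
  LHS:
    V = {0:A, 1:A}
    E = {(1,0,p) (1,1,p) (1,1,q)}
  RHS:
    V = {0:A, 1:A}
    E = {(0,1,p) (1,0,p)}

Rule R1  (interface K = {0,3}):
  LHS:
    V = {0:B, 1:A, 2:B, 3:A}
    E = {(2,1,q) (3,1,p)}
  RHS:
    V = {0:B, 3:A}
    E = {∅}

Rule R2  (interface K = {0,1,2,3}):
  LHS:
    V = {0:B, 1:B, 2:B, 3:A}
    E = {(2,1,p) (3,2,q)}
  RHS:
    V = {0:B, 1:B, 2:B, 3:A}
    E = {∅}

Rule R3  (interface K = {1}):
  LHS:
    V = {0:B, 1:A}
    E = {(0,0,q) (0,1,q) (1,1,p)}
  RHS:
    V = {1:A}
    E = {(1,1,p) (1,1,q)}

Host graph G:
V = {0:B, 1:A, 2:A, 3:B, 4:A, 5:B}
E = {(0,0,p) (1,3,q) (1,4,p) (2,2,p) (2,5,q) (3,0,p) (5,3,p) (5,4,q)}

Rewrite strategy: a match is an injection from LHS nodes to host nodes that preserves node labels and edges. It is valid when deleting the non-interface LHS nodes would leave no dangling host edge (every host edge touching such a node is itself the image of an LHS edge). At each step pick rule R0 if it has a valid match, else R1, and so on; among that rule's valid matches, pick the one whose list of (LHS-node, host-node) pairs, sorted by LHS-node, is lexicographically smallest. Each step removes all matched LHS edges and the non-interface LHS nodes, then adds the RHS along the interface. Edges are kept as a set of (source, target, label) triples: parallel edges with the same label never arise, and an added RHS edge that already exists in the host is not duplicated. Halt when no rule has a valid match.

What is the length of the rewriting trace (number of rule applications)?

Answer: 2

Derivation:
initial: |V|=6 |E|=8  E = 0-p->0 1-q->3 1-p->4 2-p->2 2-q->5 3-p->0 5-p->3 5-q->4
step 1: apply R2 at {0↦0, 1↦3, 2↦5, 3↦2}  → |V|=6 |E|=6  E = 0-p->0 1-q->3 1-p->4 2-p->2 3-p->0 5-q->4
step 2: apply R1 at {0↦0, 1↦4, 2↦5, 3↦1}  → |V|=4 |E|=4  E = 0-p->0 1-q->3 2-p->2 3-p->0
normal form: no rule applies after step 2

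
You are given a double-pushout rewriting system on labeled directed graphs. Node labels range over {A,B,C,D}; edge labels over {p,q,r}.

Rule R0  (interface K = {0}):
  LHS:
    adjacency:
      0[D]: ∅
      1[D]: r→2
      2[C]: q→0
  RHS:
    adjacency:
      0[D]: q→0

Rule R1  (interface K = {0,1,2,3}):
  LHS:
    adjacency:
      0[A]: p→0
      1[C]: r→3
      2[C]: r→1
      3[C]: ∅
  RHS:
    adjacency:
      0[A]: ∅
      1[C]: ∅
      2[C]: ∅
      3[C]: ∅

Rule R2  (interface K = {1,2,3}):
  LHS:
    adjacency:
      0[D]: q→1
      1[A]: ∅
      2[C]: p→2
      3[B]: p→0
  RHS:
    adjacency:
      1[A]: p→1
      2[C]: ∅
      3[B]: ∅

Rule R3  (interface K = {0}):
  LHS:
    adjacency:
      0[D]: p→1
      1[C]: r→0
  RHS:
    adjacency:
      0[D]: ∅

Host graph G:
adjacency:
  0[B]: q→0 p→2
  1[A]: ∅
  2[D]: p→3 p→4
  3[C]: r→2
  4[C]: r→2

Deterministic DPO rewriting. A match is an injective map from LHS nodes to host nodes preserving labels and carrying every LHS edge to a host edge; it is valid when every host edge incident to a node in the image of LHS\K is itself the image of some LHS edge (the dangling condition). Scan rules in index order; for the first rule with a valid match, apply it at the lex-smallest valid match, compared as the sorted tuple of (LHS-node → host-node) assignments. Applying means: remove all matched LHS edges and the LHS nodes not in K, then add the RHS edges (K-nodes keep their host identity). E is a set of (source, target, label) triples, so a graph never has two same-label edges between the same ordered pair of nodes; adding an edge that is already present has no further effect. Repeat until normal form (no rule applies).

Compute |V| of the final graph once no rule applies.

initial: |V|=5 |E|=6  E = 0-q->0 0-p->2 2-p->3 2-p->4 3-r->2 4-r->2
step 1: apply R3 at {0↦2, 1↦3}  → |V|=4 |E|=4  E = 0-q->0 0-p->2 2-p->4 4-r->2
step 2: apply R3 at {0↦2, 1↦4}  → |V|=3 |E|=2  E = 0-q->0 0-p->2
normal form: no rule applies after step 2
NF nodes: {0:B, 1:A, 2:D}

Answer: 3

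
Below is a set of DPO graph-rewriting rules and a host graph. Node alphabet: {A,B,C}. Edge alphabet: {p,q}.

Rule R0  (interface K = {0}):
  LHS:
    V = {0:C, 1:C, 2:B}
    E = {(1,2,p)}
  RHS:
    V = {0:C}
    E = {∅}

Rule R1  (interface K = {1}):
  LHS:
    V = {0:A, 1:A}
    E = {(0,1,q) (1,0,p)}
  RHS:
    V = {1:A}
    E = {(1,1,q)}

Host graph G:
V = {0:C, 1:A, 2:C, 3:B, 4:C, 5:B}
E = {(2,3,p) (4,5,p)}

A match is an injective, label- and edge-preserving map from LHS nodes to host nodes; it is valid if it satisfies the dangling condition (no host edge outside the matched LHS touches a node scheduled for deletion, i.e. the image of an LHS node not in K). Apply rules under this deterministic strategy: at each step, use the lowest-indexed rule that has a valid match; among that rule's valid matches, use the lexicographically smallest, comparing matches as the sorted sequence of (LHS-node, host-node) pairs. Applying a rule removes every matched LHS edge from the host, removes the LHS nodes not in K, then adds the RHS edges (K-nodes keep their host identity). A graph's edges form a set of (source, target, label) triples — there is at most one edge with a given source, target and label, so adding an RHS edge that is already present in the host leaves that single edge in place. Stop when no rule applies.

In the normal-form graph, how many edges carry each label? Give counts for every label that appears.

initial: |V|=6 |E|=2  E = 2-p->3 4-p->5
step 1: apply R0 at {0↦0, 1↦2, 2↦3}  → |V|=4 |E|=1  E = 4-p->5
step 2: apply R0 at {0↦0, 1↦4, 2↦5}  → |V|=2 |E|=0  E = ∅
normal form: no rule applies after step 2
NF edges: []

Answer: (no edges)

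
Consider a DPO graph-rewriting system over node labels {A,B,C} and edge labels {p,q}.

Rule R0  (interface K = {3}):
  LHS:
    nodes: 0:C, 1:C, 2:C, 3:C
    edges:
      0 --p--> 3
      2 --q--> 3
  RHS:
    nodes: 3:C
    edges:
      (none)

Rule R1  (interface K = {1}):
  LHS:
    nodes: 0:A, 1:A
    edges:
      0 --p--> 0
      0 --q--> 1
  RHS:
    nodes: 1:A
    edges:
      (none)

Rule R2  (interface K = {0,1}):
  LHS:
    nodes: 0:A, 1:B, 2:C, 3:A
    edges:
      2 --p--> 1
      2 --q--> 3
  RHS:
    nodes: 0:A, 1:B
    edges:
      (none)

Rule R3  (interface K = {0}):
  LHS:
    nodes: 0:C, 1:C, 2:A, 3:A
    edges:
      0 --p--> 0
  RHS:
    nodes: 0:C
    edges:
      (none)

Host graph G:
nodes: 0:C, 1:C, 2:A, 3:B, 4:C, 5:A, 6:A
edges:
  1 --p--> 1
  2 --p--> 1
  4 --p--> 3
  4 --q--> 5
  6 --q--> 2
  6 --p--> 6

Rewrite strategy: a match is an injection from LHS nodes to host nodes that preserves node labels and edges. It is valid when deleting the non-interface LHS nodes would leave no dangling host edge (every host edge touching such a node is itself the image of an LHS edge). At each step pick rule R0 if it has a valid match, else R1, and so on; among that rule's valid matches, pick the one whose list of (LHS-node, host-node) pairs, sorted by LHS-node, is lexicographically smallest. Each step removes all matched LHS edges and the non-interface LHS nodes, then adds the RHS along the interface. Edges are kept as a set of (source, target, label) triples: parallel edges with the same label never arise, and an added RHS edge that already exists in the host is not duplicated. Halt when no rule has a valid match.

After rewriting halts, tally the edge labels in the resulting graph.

Answer: p:2

Derivation:
[0] host  ⇒  7 nodes, 6 edges  {1-p->1 2-p->1 4-p->3 4-q->5 6-q->2 6-p->6}
[1] R1 @ {0↦6, 1↦2}  ⇒  6 nodes, 4 edges  {1-p->1 2-p->1 4-p->3 4-q->5}
[2] R2 @ {0↦2, 1↦3, 2↦4, 3↦5}  ⇒  4 nodes, 2 edges  {1-p->1 2-p->1}
final graph: no rule applies after step 2
NF edges: [(1, 1, 'p'), (2, 1, 'p')]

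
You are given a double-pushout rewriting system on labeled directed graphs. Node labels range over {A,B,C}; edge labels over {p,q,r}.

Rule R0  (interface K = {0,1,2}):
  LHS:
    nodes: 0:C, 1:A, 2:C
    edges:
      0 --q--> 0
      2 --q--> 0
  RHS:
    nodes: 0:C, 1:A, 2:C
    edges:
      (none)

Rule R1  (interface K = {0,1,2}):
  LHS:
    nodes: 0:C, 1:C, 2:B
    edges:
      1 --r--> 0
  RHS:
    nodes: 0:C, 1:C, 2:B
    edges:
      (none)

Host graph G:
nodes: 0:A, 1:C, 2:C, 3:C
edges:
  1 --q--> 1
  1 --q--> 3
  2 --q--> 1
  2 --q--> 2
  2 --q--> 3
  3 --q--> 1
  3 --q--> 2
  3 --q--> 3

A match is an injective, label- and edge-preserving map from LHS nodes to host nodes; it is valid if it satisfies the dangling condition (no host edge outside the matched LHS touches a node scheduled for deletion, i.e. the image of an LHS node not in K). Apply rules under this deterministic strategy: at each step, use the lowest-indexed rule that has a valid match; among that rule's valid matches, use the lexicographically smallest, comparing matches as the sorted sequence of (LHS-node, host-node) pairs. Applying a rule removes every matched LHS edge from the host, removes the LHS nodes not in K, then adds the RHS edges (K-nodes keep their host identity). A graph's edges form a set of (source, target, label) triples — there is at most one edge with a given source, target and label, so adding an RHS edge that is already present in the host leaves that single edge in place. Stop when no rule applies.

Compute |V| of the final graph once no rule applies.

Answer: 4

Steps:
[0] host  ⇒  4 nodes, 8 edges  {1-q->1 1-q->3 2-q->1 2-q->2 2-q->3 3-q->1 3-q->2 3-q->3}
[1] R0 @ {0↦1, 1↦0, 2↦2}  ⇒  4 nodes, 6 edges  {1-q->3 2-q->2 2-q->3 3-q->1 3-q->2 3-q->3}
[2] R0 @ {0↦2, 1↦0, 2↦3}  ⇒  4 nodes, 4 edges  {1-q->3 2-q->3 3-q->1 3-q->3}
[3] R0 @ {0↦3, 1↦0, 2↦1}  ⇒  4 nodes, 2 edges  {2-q->3 3-q->1}
halt: no rule applies after step 3
NF nodes: {0:A, 1:C, 2:C, 3:C}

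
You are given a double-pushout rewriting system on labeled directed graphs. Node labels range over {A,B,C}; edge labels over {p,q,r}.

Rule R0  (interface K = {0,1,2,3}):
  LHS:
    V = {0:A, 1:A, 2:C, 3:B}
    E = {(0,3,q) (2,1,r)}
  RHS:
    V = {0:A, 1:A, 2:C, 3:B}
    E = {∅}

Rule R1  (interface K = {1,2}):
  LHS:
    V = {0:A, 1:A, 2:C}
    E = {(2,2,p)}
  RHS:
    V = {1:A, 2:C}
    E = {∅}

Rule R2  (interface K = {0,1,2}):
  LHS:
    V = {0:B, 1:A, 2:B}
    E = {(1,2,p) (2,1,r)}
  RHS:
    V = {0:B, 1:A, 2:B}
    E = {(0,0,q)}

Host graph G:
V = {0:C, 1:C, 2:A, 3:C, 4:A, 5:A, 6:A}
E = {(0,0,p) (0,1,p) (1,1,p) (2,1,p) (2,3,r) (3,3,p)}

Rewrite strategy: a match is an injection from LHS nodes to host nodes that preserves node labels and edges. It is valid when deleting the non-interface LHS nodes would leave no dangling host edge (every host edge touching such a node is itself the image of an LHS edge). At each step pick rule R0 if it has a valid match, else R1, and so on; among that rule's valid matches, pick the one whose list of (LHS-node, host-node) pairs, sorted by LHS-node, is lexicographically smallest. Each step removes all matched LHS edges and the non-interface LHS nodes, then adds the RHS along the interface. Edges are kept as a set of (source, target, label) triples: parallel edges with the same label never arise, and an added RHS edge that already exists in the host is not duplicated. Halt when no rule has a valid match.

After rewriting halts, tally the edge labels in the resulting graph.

[0] host  ⇒  7 nodes, 6 edges  {0-p->0 0-p->1 1-p->1 2-p->1 2-r->3 3-p->3}
[1] R1 @ {0↦4, 1↦2, 2↦0}  ⇒  6 nodes, 5 edges  {0-p->1 1-p->1 2-p->1 2-r->3 3-p->3}
[2] R1 @ {0↦5, 1↦2, 2↦1}  ⇒  5 nodes, 4 edges  {0-p->1 2-p->1 2-r->3 3-p->3}
[3] R1 @ {0↦6, 1↦2, 2↦3}  ⇒  4 nodes, 3 edges  {0-p->1 2-p->1 2-r->3}
final graph: no rule applies after step 3
NF edges: [(0, 1, 'p'), (2, 1, 'p'), (2, 3, 'r')]

Answer: p:2 r:1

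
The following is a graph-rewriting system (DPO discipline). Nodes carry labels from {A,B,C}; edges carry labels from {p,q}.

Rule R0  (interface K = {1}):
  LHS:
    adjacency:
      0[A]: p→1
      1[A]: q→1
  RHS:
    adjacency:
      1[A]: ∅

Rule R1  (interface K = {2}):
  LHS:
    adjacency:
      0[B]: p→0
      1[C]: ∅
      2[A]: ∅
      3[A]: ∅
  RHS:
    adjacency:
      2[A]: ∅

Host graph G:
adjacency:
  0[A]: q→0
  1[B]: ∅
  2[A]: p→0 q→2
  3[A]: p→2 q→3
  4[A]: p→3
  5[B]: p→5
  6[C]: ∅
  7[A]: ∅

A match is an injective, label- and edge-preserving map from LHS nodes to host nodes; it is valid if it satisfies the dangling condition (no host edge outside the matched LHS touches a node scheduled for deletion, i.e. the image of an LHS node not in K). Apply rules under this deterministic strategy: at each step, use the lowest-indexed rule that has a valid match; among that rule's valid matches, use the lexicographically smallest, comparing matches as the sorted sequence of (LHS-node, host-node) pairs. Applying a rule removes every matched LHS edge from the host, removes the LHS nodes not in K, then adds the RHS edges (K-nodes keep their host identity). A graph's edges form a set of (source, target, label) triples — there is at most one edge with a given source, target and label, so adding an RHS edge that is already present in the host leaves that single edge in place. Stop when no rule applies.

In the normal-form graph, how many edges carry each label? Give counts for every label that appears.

Answer: (no edges)

Steps:
initial: |V|=8 |E|=7  E = 0-q->0 2-p->0 2-q->2 3-p->2 3-q->3 4-p->3 5-p->5
step 1: apply R0 at {0↦4, 1↦3}  → |V|=7 |E|=5  E = 0-q->0 2-p->0 2-q->2 3-p->2 5-p->5
step 2: apply R0 at {0↦3, 1↦2}  → |V|=6 |E|=3  E = 0-q->0 2-p->0 5-p->5
step 3: apply R0 at {0↦2, 1↦0}  → |V|=5 |E|=1  E = 5-p->5
step 4: apply R1 at {0↦5, 1↦6, 2↦0, 3↦7}  → |V|=2 |E|=0  E = ∅
final graph: no rule applies after step 4
NF edges: []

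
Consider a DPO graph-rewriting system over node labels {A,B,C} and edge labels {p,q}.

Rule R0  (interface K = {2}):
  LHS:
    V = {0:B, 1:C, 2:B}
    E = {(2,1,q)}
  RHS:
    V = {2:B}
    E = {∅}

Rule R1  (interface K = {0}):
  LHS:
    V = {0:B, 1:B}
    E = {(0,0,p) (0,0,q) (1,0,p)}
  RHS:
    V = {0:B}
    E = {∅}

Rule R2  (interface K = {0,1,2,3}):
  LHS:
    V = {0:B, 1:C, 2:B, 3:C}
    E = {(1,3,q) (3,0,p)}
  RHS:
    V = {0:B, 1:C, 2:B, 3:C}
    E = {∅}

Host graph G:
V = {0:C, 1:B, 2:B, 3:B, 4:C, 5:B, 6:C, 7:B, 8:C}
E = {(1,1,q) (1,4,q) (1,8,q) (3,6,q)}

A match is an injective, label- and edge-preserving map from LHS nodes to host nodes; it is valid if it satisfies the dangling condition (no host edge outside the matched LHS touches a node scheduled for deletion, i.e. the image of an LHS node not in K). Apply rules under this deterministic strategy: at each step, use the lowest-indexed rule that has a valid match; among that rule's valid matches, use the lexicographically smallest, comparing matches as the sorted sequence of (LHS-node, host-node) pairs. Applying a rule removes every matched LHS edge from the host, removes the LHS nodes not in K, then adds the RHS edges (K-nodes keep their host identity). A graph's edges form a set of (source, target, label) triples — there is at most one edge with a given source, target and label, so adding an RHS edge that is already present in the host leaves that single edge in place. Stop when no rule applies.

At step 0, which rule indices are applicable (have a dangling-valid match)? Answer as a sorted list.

Answer: [R0]

Rewrite trace:
R0: 9 valid matches — {0↦2, 1↦4, 2↦1}, {0↦2, 1↦6, 2↦3}, {0↦2, 1↦8, 2↦1} (+6 more)
R1: no valid match — LHS pattern not found
R2: no valid match — LHS pattern not found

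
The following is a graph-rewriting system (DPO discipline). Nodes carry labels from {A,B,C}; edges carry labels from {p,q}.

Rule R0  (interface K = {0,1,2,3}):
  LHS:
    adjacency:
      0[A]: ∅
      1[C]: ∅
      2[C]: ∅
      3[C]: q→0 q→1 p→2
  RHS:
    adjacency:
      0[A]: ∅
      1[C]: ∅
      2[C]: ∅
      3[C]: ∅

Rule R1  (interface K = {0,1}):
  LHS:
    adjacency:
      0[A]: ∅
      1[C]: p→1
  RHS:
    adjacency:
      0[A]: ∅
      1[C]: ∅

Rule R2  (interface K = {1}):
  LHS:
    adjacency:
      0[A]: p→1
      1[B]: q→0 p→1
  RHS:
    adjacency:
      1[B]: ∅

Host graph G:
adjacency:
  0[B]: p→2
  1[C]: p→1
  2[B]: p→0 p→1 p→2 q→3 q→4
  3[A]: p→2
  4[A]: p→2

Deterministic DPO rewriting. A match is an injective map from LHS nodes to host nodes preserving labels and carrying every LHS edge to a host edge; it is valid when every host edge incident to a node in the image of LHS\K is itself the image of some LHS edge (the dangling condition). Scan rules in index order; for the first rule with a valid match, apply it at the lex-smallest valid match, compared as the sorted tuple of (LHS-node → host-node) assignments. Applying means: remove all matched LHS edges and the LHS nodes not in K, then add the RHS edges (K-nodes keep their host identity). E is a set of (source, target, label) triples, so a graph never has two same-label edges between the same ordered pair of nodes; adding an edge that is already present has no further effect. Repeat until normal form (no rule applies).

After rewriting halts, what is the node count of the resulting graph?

Answer: 4

Derivation:
[0] host  ⇒  5 nodes, 9 edges  {0-p->2 1-p->1 2-p->0 2-p->1 2-p->2 2-q->3 2-q->4 3-p->2 4-p->2}
[1] R1 @ {0↦3, 1↦1}  ⇒  5 nodes, 8 edges  {0-p->2 2-p->0 2-p->1 2-p->2 2-q->3 2-q->4 3-p->2 4-p->2}
[2] R2 @ {0↦3, 1↦2}  ⇒  4 nodes, 5 edges  {0-p->2 2-p->0 2-p->1 2-q->4 4-p->2}
normal form: no rule applies after step 2
NF nodes: {0:B, 1:C, 2:B, 4:A}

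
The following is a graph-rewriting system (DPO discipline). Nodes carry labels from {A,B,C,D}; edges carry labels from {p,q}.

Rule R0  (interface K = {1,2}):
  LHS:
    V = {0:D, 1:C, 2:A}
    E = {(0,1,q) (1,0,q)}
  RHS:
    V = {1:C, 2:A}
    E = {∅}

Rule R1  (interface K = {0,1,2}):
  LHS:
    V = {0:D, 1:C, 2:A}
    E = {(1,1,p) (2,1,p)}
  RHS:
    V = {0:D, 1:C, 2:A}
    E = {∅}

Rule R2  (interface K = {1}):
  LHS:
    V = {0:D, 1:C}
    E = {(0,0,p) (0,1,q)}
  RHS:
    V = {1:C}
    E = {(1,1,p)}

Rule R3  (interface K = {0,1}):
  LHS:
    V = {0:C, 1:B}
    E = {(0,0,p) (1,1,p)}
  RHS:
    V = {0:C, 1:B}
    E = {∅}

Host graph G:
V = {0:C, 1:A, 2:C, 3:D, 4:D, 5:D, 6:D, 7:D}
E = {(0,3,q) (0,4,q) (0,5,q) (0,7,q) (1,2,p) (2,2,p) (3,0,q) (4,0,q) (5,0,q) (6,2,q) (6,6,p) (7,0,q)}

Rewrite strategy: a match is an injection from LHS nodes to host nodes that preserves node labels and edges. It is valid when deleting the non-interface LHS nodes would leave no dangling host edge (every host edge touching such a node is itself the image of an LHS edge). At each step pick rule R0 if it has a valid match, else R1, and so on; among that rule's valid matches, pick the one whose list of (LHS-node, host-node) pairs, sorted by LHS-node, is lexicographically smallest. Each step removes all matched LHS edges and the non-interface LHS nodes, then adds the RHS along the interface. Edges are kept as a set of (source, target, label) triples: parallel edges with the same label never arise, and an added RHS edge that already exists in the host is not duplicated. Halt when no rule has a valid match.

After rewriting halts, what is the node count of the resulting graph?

Answer: 3

Steps:
start.  V:8 E:12  edges: 0-q->3 0-q->4 0-q->5 0-q->7 1-p->2 2-p->2 3-q->0 4-q->0 5-q->0 6-q->2 6-p->6 7-q->0
1. fire R0 via {0↦3, 1↦0, 2↦1}  →  V:7 E:10  edges: 0-q->4 0-q->5 0-q->7 1-p->2 2-p->2 4-q->0 5-q->0 6-q->2 6-p->6 7-q->0
2. fire R0 via {0↦4, 1↦0, 2↦1}  →  V:6 E:8  edges: 0-q->5 0-q->7 1-p->2 2-p->2 5-q->0 6-q->2 6-p->6 7-q->0
3. fire R0 via {0↦5, 1↦0, 2↦1}  →  V:5 E:6  edges: 0-q->7 1-p->2 2-p->2 6-q->2 6-p->6 7-q->0
4. fire R0 via {0↦7, 1↦0, 2↦1}  →  V:4 E:4  edges: 1-p->2 2-p->2 6-q->2 6-p->6
5. fire R1 via {0↦6, 1↦2, 2↦1}  →  V:4 E:2  edges: 6-q->2 6-p->6
6. fire R2 via {0↦6, 1↦2}  →  V:3 E:1  edges: 2-p->2
halt: no rule applies after step 6
NF nodes: {0:C, 1:A, 2:C}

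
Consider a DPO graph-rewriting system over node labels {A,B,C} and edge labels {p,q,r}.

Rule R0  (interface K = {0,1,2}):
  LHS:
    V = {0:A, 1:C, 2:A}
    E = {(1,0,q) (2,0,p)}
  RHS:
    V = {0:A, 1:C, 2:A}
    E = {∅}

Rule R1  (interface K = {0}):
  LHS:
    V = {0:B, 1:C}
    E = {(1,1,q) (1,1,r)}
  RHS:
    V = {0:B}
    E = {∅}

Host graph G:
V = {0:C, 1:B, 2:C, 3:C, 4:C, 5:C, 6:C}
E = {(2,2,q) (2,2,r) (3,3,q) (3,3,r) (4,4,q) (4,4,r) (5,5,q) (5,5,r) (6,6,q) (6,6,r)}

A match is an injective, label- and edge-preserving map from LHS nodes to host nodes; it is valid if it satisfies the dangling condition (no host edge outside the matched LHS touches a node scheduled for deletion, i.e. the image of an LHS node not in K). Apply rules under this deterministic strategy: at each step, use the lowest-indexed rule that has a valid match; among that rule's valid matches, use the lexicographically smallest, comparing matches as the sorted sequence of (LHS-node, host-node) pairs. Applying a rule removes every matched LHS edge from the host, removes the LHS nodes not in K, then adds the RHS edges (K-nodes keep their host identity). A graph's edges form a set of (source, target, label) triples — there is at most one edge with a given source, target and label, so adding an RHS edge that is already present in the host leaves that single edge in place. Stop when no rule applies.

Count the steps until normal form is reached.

Answer: 5

Rewrite trace:
[0] host  ⇒  7 nodes, 10 edges  {2-q->2 2-r->2 3-q->3 3-r->3 4-q->4 4-r->4 5-q->5 5-r->5 6-q->6 6-r->6}
[1] R1 @ {0↦1, 1↦2}  ⇒  6 nodes, 8 edges  {3-q->3 3-r->3 4-q->4 4-r->4 5-q->5 5-r->5 6-q->6 6-r->6}
[2] R1 @ {0↦1, 1↦3}  ⇒  5 nodes, 6 edges  {4-q->4 4-r->4 5-q->5 5-r->5 6-q->6 6-r->6}
[3] R1 @ {0↦1, 1↦4}  ⇒  4 nodes, 4 edges  {5-q->5 5-r->5 6-q->6 6-r->6}
[4] R1 @ {0↦1, 1↦5}  ⇒  3 nodes, 2 edges  {6-q->6 6-r->6}
[5] R1 @ {0↦1, 1↦6}  ⇒  2 nodes, 0 edges  {∅}
final graph: no rule applies after step 5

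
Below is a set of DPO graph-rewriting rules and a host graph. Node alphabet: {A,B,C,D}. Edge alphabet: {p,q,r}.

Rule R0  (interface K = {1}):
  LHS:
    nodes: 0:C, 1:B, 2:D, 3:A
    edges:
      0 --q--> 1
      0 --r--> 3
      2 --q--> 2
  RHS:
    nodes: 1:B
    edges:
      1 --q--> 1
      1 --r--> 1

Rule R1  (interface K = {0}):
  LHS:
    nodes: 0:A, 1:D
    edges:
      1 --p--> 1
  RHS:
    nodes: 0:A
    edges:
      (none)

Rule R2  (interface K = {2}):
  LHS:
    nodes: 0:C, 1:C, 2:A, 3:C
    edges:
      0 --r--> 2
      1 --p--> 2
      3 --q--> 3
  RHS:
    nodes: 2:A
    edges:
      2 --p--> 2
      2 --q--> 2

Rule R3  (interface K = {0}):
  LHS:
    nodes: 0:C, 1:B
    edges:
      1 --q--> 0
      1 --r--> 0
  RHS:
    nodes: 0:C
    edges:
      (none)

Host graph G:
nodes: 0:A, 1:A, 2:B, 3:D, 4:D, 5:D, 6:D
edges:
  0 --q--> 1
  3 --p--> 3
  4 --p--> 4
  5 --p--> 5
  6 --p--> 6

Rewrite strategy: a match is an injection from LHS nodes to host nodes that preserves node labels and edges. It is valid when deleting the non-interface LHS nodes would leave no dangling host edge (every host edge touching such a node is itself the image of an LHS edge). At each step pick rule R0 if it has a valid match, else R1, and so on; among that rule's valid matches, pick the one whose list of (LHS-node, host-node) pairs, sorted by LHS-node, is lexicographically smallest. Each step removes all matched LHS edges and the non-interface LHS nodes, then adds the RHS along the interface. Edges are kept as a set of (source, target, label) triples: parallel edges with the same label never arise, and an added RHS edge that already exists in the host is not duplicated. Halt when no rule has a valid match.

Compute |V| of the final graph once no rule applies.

[0] host  ⇒  7 nodes, 5 edges  {0-q->1 3-p->3 4-p->4 5-p->5 6-p->6}
[1] R1 @ {0↦0, 1↦3}  ⇒  6 nodes, 4 edges  {0-q->1 4-p->4 5-p->5 6-p->6}
[2] R1 @ {0↦0, 1↦4}  ⇒  5 nodes, 3 edges  {0-q->1 5-p->5 6-p->6}
[3] R1 @ {0↦0, 1↦5}  ⇒  4 nodes, 2 edges  {0-q->1 6-p->6}
[4] R1 @ {0↦0, 1↦6}  ⇒  3 nodes, 1 edges  {0-q->1}
halt: no rule applies after step 4
NF nodes: {0:A, 1:A, 2:B}

Answer: 3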